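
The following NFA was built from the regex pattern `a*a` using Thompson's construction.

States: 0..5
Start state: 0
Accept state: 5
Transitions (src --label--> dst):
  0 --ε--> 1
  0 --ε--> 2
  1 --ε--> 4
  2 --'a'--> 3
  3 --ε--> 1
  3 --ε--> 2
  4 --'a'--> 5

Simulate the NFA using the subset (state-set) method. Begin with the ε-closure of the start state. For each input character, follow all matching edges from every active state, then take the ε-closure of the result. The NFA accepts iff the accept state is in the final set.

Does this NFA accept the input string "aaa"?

Answer: ACCEPT

Trace:
initial (ε-close {0}): {0,1,2,4}
'a' @ 1: {1,2,3,4,5}  (accept∈set)
'a' @ 2: {1,2,3,4,5}  (accept∈set)
'a' @ 3: {1,2,3,4,5}  (accept∈set)
after full input: {1,2,3,4,5}  (accept=5 in)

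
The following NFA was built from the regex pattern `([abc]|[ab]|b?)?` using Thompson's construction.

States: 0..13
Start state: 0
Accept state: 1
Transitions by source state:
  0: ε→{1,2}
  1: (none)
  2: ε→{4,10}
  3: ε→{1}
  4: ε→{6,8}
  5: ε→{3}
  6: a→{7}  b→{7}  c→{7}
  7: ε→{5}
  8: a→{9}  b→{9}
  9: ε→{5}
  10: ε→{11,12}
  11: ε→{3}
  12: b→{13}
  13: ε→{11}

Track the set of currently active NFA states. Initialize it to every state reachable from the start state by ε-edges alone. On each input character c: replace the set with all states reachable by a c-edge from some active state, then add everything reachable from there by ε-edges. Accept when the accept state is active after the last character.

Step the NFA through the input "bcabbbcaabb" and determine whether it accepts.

Answer: REJECT

Derivation:
initial (ε-close {0}): {0,1,2,3,4,6,8,10,11,12}
'b' @ 1: {1,3,5,7,9,11,13}  ✓accept
'c' @ 2: {}  — state set empty
rest 'abbbcaabb' ignored (set empty)
after full input: {}  (accept=1 not in)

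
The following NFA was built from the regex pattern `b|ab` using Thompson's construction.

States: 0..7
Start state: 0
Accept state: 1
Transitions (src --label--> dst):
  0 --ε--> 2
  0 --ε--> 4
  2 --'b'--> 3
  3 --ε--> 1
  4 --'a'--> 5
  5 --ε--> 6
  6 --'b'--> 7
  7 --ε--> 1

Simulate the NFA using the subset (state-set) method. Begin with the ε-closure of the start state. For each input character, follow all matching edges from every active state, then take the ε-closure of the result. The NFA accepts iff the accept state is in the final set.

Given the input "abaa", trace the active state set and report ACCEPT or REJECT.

start: ε-closure({0}) = {0,2,4}
'a' @ 1: {5,6}
'b' @ 2: {1,7}  [accepting]
'a' @ 3: {}  — no active states
rest 'a' ignored (set empty)
final: {}; accept 1 not in set

Answer: REJECT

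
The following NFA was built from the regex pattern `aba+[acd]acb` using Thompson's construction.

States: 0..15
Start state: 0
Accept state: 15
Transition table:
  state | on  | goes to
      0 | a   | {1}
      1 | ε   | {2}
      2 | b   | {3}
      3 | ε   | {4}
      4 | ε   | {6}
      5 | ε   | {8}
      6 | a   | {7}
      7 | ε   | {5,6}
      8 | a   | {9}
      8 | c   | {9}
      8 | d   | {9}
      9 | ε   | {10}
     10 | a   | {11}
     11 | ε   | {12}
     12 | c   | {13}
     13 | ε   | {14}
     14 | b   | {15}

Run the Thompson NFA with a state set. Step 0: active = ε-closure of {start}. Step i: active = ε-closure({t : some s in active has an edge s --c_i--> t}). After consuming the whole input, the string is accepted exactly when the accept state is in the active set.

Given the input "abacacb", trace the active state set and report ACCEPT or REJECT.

Answer: ACCEPT

Trace:
initial (ε-close {0}): {0}
'a' @ 1: {1,2}
'b' @ 2: {3,4,6}
'a' @ 3: {5,6,7,8}
'c' @ 4: {9,10}
'a' @ 5: {11,12}
'c' @ 6: {13,14}
'b' @ 7: {15}  ✓accept
final: {15}; accept 15 in set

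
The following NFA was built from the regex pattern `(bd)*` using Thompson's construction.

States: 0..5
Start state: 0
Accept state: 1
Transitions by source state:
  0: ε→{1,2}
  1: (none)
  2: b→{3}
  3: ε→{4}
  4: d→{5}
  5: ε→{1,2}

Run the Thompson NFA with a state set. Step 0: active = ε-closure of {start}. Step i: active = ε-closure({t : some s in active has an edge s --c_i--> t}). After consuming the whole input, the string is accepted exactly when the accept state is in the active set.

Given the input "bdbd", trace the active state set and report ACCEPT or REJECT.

start: ε-closure({0}) = {0,1,2}
'b' @ 1: {3,4}
'd' @ 2: {1,2,5}  ✓accept
'b' @ 3: {3,4}
'd' @ 4: {1,2,5}  ✓accept
after full input: {1,2,5}  (accept=1 in)

Answer: ACCEPT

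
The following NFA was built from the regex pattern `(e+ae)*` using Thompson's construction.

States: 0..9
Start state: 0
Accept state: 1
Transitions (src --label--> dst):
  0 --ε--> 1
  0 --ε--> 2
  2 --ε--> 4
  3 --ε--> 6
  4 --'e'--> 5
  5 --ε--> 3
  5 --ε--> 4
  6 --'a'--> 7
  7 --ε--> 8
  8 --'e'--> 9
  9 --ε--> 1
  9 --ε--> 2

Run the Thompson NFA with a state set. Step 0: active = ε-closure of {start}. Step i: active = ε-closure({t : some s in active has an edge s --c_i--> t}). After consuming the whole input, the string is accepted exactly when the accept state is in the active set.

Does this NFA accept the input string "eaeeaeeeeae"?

start: ε-closure({0}) = {0,1,2,4}
'e' @ 1: {3,4,5,6}
'a' @ 2: {7,8}
'e' @ 3: {1,2,4,9}  ✓accept
'e' @ 4: {3,4,5,6}
'a' @ 5: {7,8}
'e' @ 6: {1,2,4,9}  ✓accept
'e' @ 7: {3,4,5,6}
'e' @ 8: {3,4,5,6}
'e' @ 9: {3,4,5,6}
'a' @ 10: {7,8}
'e' @ 11: {1,2,4,9}  ✓accept
final: {1,2,4,9}; accept 1 in set

Answer: ACCEPT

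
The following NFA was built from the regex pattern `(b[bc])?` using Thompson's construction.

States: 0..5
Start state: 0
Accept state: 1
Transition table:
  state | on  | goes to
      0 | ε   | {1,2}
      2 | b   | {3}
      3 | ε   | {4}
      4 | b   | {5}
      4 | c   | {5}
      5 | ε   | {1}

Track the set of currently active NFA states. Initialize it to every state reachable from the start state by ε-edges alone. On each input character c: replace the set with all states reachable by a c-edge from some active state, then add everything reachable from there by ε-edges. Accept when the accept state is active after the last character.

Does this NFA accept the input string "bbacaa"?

Answer: REJECT

Derivation:
S₀ = ε-closure({0}) = {0,1,2}
'b' @ 1: {3,4}
'b' @ 2: {1,5}  [accepting]
'a' @ 3: {}  — dead — no transitions
rest 'caa' ignored (set empty)
after full input: {}  (accept=1 not in)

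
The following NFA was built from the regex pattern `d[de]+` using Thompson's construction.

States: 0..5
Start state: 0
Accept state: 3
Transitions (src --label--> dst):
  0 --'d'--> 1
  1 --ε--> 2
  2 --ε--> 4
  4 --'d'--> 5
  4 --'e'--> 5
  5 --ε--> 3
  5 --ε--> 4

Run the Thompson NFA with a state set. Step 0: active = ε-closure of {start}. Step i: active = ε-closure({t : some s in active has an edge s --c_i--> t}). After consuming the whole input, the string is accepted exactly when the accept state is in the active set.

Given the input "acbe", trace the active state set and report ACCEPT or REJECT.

Answer: REJECT

Trace:
initial (ε-close {0}): {0}
'a' @ 1: {}  — state set empty
rest 'cbe' ignored (set empty)
end set {} — state 3 not in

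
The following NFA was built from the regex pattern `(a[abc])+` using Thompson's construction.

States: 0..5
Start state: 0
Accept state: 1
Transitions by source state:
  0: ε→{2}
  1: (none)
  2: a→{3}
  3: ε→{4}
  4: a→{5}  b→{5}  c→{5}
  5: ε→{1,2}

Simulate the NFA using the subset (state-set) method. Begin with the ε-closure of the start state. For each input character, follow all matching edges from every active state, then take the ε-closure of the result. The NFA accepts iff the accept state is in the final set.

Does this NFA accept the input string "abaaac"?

start: ε-closure({0}) = {0,2}
'a' @ 1: {3,4}
'b' @ 2: {1,2,5}  (accept∈set)
'a' @ 3: {3,4}
'a' @ 4: {1,2,5}  (accept∈set)
'a' @ 5: {3,4}
'c' @ 6: {1,2,5}  (accept∈set)
final: {1,2,5}; accept 1 in set

Answer: ACCEPT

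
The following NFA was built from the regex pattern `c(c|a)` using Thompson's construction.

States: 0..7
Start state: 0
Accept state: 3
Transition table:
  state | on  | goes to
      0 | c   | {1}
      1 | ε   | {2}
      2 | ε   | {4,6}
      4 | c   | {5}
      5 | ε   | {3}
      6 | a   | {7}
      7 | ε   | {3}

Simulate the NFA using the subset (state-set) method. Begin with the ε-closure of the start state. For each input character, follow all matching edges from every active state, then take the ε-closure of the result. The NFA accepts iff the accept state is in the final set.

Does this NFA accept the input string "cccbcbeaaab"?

initial (ε-close {0}): {0}
'c' @ 1: {1,2,4,6}
'c' @ 2: {3,5}  [accepting]
'c' @ 3: {}  — no active states
rest 'bcbeaaab' ignored (set empty)
final: {}; accept 3 not in set

Answer: REJECT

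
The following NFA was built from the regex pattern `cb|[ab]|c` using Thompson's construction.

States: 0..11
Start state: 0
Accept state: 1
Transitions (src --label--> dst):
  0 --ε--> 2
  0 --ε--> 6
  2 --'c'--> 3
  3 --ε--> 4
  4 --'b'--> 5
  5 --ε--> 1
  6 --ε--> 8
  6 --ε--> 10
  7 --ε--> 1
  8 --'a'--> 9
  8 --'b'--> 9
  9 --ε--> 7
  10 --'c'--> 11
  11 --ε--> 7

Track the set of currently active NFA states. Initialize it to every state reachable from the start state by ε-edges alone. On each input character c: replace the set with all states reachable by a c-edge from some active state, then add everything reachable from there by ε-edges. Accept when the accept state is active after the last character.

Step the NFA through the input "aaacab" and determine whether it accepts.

Answer: REJECT

Steps:
S₀ = ε-closure({0}) = {0,2,6,8,10}
'a' @ 1: {1,7,9}  [accepting]
'a' @ 2: {}  — state set empty
rest 'acab' ignored (set empty)
end set {} — state 1 not in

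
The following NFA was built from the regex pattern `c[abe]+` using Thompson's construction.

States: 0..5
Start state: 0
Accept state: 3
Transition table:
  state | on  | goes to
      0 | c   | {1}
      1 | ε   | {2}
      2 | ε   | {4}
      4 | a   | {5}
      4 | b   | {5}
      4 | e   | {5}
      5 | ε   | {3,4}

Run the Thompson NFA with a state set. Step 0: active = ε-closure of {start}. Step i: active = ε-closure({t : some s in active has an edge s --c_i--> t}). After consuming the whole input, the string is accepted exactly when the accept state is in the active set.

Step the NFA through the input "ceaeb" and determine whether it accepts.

start: ε-closure({0}) = {0}
'c' @ 1: {1,2,4}
'e' @ 2: {3,4,5}  (accept∈set)
'a' @ 3: {3,4,5}  (accept∈set)
'e' @ 4: {3,4,5}  (accept∈set)
'b' @ 5: {3,4,5}  (accept∈set)
end set {3,4,5} — state 3 in

Answer: ACCEPT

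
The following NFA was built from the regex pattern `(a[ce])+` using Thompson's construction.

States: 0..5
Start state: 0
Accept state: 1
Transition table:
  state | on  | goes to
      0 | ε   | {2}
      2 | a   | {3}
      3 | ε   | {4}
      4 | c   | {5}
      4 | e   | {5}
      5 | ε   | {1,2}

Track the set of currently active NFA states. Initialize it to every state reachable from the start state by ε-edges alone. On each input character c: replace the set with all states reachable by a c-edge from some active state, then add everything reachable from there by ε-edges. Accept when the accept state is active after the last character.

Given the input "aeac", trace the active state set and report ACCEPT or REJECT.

start: ε-closure({0}) = {0,2}
'a' @ 1: {3,4}
'e' @ 2: {1,2,5}  [accepting]
'a' @ 3: {3,4}
'c' @ 4: {1,2,5}  [accepting]
final: {1,2,5}; accept 1 in set

Answer: ACCEPT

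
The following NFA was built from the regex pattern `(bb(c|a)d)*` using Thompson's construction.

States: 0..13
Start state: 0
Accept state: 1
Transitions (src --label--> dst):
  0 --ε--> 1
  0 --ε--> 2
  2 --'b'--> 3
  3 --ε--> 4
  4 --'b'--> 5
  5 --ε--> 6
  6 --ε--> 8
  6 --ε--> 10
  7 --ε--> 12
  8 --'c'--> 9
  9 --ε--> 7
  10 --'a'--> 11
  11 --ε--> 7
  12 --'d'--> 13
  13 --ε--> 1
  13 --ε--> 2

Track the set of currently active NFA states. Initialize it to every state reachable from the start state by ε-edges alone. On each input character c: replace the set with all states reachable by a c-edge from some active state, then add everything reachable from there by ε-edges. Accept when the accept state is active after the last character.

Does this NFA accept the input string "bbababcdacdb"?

Answer: REJECT

Derivation:
S₀ = ε-closure({0}) = {0,1,2}
'b' @ 1: {3,4}
'b' @ 2: {5,6,8,10}
'a' @ 3: {7,11,12}
'b' @ 4: {}  — dead — no transitions
rest 'abcdacdb' ignored (set empty)
after full input: {}  (accept=1 not in)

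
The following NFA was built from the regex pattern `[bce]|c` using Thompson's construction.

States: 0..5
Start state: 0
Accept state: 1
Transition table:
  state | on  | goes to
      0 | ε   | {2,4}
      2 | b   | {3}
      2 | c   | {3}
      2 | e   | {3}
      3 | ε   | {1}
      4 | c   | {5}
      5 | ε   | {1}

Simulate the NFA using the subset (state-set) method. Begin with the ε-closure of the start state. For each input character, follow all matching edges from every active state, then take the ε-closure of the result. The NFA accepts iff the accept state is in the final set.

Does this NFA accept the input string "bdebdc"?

start: ε-closure({0}) = {0,2,4}
'b' @ 1: {1,3}  (accept∈set)
'd' @ 2: {}  — no active states
rest 'ebdc' ignored (set empty)
final: {}; accept 1 not in set

Answer: REJECT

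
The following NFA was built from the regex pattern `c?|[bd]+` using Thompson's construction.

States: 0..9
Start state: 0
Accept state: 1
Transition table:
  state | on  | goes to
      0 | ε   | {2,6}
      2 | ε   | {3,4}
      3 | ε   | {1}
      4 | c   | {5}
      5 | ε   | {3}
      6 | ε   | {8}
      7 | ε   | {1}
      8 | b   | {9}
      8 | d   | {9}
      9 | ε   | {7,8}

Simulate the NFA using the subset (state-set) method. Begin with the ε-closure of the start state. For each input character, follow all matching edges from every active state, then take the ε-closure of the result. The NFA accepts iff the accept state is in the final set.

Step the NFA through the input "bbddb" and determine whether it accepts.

S₀ = ε-closure({0}) = {0,1,2,3,4,6,8}
'b' @ 1: {1,7,8,9}  [accepting]
'b' @ 2: {1,7,8,9}  [accepting]
'd' @ 3: {1,7,8,9}  [accepting]
'd' @ 4: {1,7,8,9}  [accepting]
'b' @ 5: {1,7,8,9}  [accepting]
final: {1,7,8,9}; accept 1 in set

Answer: ACCEPT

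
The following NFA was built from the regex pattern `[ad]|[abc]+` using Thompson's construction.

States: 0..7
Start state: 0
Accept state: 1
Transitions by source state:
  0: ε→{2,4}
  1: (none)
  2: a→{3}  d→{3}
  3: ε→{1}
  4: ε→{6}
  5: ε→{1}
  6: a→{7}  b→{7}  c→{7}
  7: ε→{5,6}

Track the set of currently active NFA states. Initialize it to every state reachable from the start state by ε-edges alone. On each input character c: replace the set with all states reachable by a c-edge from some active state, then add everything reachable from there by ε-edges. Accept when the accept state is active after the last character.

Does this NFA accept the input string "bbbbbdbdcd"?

initial (ε-close {0}): {0,2,4,6}
'b' @ 1: {1,5,6,7}  [accepting]
'b' @ 2: {1,5,6,7}  [accepting]
'b' @ 3: {1,5,6,7}  [accepting]
'b' @ 4: {1,5,6,7}  [accepting]
'b' @ 5: {1,5,6,7}  [accepting]
'd' @ 6: {}  — dead — no transitions
rest 'bdcd' ignored (set empty)
after full input: {}  (accept=1 not in)

Answer: REJECT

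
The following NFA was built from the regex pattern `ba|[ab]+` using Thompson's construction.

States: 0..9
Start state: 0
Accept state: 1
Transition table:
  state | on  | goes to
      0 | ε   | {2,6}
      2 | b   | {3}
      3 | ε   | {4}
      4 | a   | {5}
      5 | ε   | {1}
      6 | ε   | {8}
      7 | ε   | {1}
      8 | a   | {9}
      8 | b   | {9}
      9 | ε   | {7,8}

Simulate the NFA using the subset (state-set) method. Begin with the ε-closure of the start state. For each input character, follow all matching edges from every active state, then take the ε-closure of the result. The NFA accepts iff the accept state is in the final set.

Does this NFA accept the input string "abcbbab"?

initial (ε-close {0}): {0,2,6,8}
'a' @ 1: {1,7,8,9}  (accept∈set)
'b' @ 2: {1,7,8,9}  (accept∈set)
'c' @ 3: {}  — no active states
rest 'bbab' ignored (set empty)
end set {} — state 1 not in

Answer: REJECT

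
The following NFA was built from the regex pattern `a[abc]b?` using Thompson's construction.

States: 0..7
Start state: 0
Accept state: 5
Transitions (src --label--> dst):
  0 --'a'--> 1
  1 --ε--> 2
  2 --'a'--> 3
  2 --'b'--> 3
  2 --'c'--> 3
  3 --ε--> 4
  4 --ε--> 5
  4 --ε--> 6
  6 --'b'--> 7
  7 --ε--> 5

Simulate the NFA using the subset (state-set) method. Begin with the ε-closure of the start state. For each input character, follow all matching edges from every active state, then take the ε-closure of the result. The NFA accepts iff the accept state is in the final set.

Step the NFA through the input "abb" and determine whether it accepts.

initial (ε-close {0}): {0}
'a' @ 1: {1,2}
'b' @ 2: {3,4,5,6}  ✓accept
'b' @ 3: {5,7}  ✓accept
after full input: {5,7}  (accept=5 in)

Answer: ACCEPT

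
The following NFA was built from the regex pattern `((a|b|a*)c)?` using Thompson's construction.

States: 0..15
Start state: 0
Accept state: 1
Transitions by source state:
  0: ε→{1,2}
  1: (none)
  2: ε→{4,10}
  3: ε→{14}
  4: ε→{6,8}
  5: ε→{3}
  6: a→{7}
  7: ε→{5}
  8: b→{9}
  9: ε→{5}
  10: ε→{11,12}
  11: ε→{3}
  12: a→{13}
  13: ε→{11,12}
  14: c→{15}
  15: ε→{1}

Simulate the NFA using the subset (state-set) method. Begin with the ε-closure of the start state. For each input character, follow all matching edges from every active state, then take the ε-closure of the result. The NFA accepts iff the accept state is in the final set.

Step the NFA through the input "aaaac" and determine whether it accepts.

Answer: ACCEPT

Trace:
initial (ε-close {0}): {0,1,2,3,4,6,8,10,11,12,14}
'a' @ 1: {3,5,7,11,12,13,14}
'a' @ 2: {3,11,12,13,14}
'a' @ 3: {3,11,12,13,14}
'a' @ 4: {3,11,12,13,14}
'c' @ 5: {1,15}  (accept∈set)
end set {1,15} — state 1 in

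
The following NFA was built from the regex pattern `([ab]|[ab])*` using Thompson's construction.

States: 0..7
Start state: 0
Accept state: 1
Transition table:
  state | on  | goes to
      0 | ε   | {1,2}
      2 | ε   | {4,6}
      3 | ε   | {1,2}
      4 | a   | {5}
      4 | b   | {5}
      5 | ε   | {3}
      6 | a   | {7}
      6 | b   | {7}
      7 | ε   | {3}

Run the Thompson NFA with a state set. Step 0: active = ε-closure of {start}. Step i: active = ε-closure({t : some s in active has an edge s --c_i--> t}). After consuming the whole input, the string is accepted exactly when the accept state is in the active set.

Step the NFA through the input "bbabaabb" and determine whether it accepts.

Answer: ACCEPT

Trace:
S₀ = ε-closure({0}) = {0,1,2,4,6}
'b' @ 1: {1,2,3,4,5,6,7}  (accept∈set)
'b' @ 2: {1,2,3,4,5,6,7}  (accept∈set)
'a' @ 3: {1,2,3,4,5,6,7}  (accept∈set)
'b' @ 4: {1,2,3,4,5,6,7}  (accept∈set)
'a' @ 5: {1,2,3,4,5,6,7}  (accept∈set)
'a' @ 6: {1,2,3,4,5,6,7}  (accept∈set)
'b' @ 7: {1,2,3,4,5,6,7}  (accept∈set)
'b' @ 8: {1,2,3,4,5,6,7}  (accept∈set)
end set {1,2,3,4,5,6,7} — state 1 in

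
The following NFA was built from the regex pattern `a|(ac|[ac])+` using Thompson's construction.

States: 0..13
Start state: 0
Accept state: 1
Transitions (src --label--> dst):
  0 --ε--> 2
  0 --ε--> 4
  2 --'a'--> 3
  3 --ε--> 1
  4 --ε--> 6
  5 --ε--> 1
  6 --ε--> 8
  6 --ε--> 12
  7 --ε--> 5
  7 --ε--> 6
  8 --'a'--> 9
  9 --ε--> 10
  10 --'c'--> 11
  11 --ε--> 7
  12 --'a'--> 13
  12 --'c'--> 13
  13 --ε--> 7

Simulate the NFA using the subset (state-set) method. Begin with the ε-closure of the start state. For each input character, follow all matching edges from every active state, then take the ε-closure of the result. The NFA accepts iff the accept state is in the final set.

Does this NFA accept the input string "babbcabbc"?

initial (ε-close {0}): {0,2,4,6,8,12}
'b' @ 1: {}  — no active states
rest 'abbcabbc' ignored (set empty)
after full input: {}  (accept=1 not in)

Answer: REJECT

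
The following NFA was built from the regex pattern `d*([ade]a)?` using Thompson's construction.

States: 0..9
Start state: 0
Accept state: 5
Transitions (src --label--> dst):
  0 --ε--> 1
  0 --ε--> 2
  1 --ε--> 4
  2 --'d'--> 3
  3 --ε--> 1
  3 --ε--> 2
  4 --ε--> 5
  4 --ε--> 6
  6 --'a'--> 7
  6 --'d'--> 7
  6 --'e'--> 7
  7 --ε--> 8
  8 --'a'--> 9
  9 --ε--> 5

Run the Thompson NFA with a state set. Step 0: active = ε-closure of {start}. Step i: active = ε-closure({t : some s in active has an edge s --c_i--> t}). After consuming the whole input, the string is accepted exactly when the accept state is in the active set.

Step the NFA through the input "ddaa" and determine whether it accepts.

start: ε-closure({0}) = {0,1,2,4,5,6}
'd' @ 1: {1,2,3,4,5,6,7,8}  [accepting]
'd' @ 2: {1,2,3,4,5,6,7,8}  [accepting]
'a' @ 3: {5,7,8,9}  [accepting]
'a' @ 4: {5,9}  [accepting]
after full input: {5,9}  (accept=5 in)

Answer: ACCEPT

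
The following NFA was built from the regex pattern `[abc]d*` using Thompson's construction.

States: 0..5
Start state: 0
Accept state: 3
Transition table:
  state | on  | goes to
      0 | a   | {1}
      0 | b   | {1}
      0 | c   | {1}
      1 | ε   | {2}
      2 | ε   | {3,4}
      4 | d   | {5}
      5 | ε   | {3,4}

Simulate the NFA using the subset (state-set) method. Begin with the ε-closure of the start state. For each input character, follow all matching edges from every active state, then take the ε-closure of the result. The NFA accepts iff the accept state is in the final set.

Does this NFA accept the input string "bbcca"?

S₀ = ε-closure({0}) = {0}
'b' @ 1: {1,2,3,4}  ✓accept
'b' @ 2: {}  — state set empty
rest 'cca' ignored (set empty)
end set {} — state 3 not in

Answer: REJECT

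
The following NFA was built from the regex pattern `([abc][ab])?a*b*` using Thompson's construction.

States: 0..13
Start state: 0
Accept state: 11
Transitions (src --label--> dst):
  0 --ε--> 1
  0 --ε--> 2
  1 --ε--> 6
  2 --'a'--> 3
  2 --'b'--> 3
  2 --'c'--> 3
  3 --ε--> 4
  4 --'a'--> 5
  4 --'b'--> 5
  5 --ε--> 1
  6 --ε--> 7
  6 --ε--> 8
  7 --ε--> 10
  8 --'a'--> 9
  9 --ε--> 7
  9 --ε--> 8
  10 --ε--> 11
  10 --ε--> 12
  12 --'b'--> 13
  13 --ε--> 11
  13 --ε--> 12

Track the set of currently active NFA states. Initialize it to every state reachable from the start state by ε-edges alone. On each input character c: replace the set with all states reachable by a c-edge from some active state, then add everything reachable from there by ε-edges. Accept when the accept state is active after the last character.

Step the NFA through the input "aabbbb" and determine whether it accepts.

start: ε-closure({0}) = {0,1,2,6,7,8,10,11,12}
'a' @ 1: {3,4,7,8,9,10,11,12}  (accept∈set)
'a' @ 2: {1,5,6,7,8,9,10,11,12}  (accept∈set)
'b' @ 3: {11,12,13}  (accept∈set)
'b' @ 4: {11,12,13}  (accept∈set)
'b' @ 5: {11,12,13}  (accept∈set)
'b' @ 6: {11,12,13}  (accept∈set)
end set {11,12,13} — state 11 in

Answer: ACCEPT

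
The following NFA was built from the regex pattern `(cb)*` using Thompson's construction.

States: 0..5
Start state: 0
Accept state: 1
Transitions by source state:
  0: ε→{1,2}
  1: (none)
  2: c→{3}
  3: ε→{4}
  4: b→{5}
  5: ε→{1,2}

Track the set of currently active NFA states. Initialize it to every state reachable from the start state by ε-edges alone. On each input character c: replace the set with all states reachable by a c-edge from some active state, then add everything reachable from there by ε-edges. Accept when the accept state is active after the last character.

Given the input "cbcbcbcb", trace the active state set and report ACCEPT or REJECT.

start: ε-closure({0}) = {0,1,2}
'c' @ 1: {3,4}
'b' @ 2: {1,2,5}  ✓accept
'c' @ 3: {3,4}
'b' @ 4: {1,2,5}  ✓accept
'c' @ 5: {3,4}
'b' @ 6: {1,2,5}  ✓accept
'c' @ 7: {3,4}
'b' @ 8: {1,2,5}  ✓accept
end set {1,2,5} — state 1 in

Answer: ACCEPT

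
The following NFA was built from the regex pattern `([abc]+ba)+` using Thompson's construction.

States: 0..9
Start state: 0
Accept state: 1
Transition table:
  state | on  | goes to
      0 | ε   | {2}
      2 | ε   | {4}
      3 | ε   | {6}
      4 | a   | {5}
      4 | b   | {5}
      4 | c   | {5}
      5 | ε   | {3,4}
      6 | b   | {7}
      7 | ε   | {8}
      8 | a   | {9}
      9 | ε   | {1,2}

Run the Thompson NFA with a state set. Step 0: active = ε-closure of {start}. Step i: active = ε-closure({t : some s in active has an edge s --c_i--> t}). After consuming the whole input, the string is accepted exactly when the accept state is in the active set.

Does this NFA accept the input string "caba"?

S₀ = ε-closure({0}) = {0,2,4}
'c' @ 1: {3,4,5,6}
'a' @ 2: {3,4,5,6}
'b' @ 3: {3,4,5,6,7,8}
'a' @ 4: {1,2,3,4,5,6,9}  [accepting]
after full input: {1,2,3,4,5,6,9}  (accept=1 in)

Answer: ACCEPT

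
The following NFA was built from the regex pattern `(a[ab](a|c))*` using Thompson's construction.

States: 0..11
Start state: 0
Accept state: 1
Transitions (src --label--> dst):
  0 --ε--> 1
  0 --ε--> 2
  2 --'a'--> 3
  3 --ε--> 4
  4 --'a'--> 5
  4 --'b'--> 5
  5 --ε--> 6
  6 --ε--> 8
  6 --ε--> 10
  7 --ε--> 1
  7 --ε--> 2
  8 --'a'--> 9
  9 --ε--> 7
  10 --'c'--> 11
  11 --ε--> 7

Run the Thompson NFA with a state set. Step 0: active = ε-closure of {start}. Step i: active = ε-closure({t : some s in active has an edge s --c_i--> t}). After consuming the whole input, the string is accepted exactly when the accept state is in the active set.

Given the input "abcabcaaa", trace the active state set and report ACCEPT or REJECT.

S₀ = ε-closure({0}) = {0,1,2}
'a' @ 1: {3,4}
'b' @ 2: {5,6,8,10}
'c' @ 3: {1,2,7,11}  ✓accept
'a' @ 4: {3,4}
'b' @ 5: {5,6,8,10}
'c' @ 6: {1,2,7,11}  ✓accept
'a' @ 7: {3,4}
'a' @ 8: {5,6,8,10}
'a' @ 9: {1,2,7,9}  ✓accept
final: {1,2,7,9}; accept 1 in set

Answer: ACCEPT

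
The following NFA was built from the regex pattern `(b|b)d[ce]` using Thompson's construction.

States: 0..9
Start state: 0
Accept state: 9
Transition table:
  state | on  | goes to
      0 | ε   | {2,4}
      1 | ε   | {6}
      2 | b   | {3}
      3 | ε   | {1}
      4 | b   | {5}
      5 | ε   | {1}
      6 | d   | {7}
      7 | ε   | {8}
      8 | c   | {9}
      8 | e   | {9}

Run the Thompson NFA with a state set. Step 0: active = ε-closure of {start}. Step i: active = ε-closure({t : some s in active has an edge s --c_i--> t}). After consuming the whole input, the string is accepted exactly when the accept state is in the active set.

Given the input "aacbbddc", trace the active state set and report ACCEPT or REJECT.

initial (ε-close {0}): {0,2,4}
'a' @ 1: {}  — no active states
rest 'acbbddc' ignored (set empty)
after full input: {}  (accept=9 not in)

Answer: REJECT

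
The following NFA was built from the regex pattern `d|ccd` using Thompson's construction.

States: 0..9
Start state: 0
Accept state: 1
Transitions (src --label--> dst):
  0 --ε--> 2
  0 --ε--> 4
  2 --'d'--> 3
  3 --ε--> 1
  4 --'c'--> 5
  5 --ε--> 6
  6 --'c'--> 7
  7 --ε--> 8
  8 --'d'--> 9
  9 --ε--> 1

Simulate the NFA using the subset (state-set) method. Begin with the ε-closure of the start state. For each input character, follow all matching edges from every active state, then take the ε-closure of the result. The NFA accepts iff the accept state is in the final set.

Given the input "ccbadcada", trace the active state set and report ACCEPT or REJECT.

initial (ε-close {0}): {0,2,4}
'c' @ 1: {5,6}
'c' @ 2: {7,8}
'b' @ 3: {}  — no active states
rest 'adcada' ignored (set empty)
end set {} — state 1 not in

Answer: REJECT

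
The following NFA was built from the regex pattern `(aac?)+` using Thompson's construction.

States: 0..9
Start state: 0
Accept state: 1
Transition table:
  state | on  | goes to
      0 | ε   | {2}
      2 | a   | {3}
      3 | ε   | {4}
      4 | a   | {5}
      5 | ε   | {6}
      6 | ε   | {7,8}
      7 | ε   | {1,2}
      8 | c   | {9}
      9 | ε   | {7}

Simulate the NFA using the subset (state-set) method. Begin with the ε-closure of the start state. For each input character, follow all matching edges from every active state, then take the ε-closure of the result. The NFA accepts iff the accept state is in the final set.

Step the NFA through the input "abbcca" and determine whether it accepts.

start: ε-closure({0}) = {0,2}
'a' @ 1: {3,4}
'b' @ 2: {}  — no active states
rest 'bcca' ignored (set empty)
final: {}; accept 1 not in set

Answer: REJECT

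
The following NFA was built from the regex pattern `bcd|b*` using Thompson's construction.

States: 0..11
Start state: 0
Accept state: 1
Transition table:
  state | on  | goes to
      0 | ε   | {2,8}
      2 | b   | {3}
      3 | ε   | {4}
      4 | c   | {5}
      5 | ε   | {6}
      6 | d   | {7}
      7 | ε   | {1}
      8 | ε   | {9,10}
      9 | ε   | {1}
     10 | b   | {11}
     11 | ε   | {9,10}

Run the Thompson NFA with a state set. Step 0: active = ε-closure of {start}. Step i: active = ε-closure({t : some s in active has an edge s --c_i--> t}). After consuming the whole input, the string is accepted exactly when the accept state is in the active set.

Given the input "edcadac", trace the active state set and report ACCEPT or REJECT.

Answer: REJECT

Trace:
S₀ = ε-closure({0}) = {0,1,2,8,9,10}
'e' @ 1: {}  — no active states
rest 'dcadac' ignored (set empty)
final: {}; accept 1 not in set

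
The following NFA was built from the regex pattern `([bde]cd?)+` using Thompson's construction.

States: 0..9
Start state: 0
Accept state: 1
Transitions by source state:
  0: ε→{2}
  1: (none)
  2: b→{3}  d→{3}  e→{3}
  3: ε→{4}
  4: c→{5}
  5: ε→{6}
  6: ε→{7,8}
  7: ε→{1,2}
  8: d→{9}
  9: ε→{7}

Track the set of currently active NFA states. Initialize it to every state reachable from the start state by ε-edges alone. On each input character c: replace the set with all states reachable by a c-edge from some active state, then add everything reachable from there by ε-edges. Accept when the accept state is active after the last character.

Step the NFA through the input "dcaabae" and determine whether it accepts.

Answer: REJECT

Derivation:
S₀ = ε-closure({0}) = {0,2}
'd' @ 1: {3,4}
'c' @ 2: {1,2,5,6,7,8}  ✓accept
'a' @ 3: {}  — dead — no transitions
rest 'abae' ignored (set empty)
final: {}; accept 1 not in set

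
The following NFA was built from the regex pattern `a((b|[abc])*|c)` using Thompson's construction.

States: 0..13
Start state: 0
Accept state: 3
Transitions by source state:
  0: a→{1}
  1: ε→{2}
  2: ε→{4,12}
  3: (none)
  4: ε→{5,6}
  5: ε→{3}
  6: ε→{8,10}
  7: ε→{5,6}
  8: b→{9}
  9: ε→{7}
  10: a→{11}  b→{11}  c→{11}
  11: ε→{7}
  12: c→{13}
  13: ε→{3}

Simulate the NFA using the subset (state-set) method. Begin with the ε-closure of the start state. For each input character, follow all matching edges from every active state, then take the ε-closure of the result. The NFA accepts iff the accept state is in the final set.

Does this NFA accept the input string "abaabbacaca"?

Answer: ACCEPT

Steps:
initial (ε-close {0}): {0}
'a' @ 1: {1,2,3,4,5,6,8,10,12}  ✓accept
'b' @ 2: {3,5,6,7,8,9,10,11}  ✓accept
'a' @ 3: {3,5,6,7,8,10,11}  ✓accept
'a' @ 4: {3,5,6,7,8,10,11}  ✓accept
'b' @ 5: {3,5,6,7,8,9,10,11}  ✓accept
'b' @ 6: {3,5,6,7,8,9,10,11}  ✓accept
'a' @ 7: {3,5,6,7,8,10,11}  ✓accept
'c' @ 8: {3,5,6,7,8,10,11}  ✓accept
'a' @ 9: {3,5,6,7,8,10,11}  ✓accept
'c' @ 10: {3,5,6,7,8,10,11}  ✓accept
'a' @ 11: {3,5,6,7,8,10,11}  ✓accept
end set {3,5,6,7,8,10,11} — state 3 in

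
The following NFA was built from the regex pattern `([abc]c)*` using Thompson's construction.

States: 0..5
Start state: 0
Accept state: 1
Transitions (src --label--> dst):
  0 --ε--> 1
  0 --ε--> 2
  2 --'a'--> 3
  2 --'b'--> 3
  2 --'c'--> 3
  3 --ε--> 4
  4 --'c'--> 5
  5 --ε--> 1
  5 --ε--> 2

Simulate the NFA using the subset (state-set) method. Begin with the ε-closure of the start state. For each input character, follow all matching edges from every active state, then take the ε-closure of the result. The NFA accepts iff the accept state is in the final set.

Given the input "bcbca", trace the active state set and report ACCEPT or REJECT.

start: ε-closure({0}) = {0,1,2}
'b' @ 1: {3,4}
'c' @ 2: {1,2,5}  ✓accept
'b' @ 3: {3,4}
'c' @ 4: {1,2,5}  ✓accept
'a' @ 5: {3,4}
end set {3,4} — state 1 not in

Answer: REJECT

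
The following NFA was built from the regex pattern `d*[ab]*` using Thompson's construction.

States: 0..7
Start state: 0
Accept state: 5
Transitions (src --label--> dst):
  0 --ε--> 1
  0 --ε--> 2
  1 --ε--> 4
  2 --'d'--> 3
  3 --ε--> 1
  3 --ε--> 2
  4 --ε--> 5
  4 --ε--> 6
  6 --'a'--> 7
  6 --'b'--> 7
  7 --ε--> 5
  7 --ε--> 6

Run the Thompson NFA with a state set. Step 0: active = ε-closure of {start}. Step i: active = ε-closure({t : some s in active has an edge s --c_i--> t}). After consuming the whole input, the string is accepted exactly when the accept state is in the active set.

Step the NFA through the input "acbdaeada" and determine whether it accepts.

Answer: REJECT

Trace:
start: ε-closure({0}) = {0,1,2,4,5,6}
'a' @ 1: {5,6,7}  ✓accept
'c' @ 2: {}  — state set empty
rest 'bdaeada' ignored (set empty)
end set {} — state 5 not in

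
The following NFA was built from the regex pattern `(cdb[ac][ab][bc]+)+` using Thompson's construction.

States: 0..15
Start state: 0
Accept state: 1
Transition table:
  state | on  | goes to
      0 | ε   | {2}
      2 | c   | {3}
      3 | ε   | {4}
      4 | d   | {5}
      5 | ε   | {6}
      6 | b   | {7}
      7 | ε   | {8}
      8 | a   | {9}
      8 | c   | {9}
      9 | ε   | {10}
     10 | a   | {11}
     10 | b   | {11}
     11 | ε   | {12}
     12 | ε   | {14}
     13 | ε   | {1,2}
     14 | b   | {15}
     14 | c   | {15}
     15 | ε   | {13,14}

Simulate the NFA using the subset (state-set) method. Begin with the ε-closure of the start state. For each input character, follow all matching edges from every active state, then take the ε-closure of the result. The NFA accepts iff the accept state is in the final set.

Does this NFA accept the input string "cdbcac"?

Answer: ACCEPT

Trace:
start: ε-closure({0}) = {0,2}
'c' @ 1: {3,4}
'd' @ 2: {5,6}
'b' @ 3: {7,8}
'c' @ 4: {9,10}
'a' @ 5: {11,12,14}
'c' @ 6: {1,2,13,14,15}  (accept∈set)
final: {1,2,13,14,15}; accept 1 in set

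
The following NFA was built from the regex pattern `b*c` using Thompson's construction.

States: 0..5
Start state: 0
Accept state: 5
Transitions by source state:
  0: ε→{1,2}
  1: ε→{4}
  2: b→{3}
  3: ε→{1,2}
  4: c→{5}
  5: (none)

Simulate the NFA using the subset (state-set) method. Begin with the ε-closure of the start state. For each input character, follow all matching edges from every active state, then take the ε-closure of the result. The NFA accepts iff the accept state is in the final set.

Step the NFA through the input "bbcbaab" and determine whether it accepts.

Answer: REJECT

Trace:
start: ε-closure({0}) = {0,1,2,4}
'b' @ 1: {1,2,3,4}
'b' @ 2: {1,2,3,4}
'c' @ 3: {5}  ✓accept
'b' @ 4: {}  — dead — no transitions
rest 'aab' ignored (set empty)
final: {}; accept 5 not in set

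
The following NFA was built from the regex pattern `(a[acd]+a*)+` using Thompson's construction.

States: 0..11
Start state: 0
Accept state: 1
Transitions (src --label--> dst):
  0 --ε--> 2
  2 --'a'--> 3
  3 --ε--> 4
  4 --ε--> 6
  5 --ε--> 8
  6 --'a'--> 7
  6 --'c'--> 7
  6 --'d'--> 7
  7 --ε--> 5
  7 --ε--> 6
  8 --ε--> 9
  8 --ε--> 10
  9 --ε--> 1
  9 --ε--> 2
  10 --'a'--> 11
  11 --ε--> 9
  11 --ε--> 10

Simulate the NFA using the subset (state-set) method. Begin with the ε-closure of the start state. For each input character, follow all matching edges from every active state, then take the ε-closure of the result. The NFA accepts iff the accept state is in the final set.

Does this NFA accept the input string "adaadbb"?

start: ε-closure({0}) = {0,2}
'a' @ 1: {3,4,6}
'd' @ 2: {1,2,5,6,7,8,9,10}  [accepting]
'a' @ 3: {1,2,3,4,5,6,7,8,9,10,11}  [accepting]
'a' @ 4: {1,2,3,4,5,6,7,8,9,10,11}  [accepting]
'd' @ 5: {1,2,5,6,7,8,9,10}  [accepting]
'b' @ 6: {}  — dead — no transitions
rest 'b' ignored (set empty)
after full input: {}  (accept=1 not in)

Answer: REJECT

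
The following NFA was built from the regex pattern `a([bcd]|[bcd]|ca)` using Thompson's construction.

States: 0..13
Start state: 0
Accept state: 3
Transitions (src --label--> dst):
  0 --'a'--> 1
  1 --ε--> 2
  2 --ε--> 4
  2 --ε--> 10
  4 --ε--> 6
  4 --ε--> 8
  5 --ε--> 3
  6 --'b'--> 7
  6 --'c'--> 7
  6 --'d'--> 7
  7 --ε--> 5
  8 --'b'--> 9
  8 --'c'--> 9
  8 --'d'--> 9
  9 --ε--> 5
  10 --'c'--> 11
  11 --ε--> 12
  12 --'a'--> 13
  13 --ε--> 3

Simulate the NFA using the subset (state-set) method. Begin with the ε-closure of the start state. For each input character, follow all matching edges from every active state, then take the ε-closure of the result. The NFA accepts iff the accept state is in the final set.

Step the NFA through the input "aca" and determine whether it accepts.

start: ε-closure({0}) = {0}
'a' @ 1: {1,2,4,6,8,10}
'c' @ 2: {3,5,7,9,11,12}  ✓accept
'a' @ 3: {3,13}  ✓accept
after full input: {3,13}  (accept=3 in)

Answer: ACCEPT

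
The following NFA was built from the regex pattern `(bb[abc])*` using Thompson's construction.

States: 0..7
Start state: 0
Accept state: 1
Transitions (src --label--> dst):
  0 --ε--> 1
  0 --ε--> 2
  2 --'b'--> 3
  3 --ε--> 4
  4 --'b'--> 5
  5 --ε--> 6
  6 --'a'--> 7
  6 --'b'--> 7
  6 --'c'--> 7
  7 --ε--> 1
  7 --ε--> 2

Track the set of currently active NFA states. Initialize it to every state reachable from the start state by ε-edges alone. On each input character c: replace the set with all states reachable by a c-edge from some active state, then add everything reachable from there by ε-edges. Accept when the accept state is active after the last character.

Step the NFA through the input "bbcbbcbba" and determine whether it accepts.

S₀ = ε-closure({0}) = {0,1,2}
'b' @ 1: {3,4}
'b' @ 2: {5,6}
'c' @ 3: {1,2,7}  ✓accept
'b' @ 4: {3,4}
'b' @ 5: {5,6}
'c' @ 6: {1,2,7}  ✓accept
'b' @ 7: {3,4}
'b' @ 8: {5,6}
'a' @ 9: {1,2,7}  ✓accept
after full input: {1,2,7}  (accept=1 in)

Answer: ACCEPT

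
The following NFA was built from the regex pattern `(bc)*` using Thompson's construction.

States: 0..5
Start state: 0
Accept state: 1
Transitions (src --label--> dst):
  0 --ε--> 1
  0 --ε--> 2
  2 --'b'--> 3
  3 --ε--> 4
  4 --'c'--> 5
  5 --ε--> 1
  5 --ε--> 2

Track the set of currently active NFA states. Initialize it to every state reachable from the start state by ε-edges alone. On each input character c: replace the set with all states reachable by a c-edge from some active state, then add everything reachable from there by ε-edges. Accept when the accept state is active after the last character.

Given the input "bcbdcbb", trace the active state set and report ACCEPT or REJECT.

start: ε-closure({0}) = {0,1,2}
'b' @ 1: {3,4}
'c' @ 2: {1,2,5}  [accepting]
'b' @ 3: {3,4}
'd' @ 4: {}  — dead — no transitions
rest 'cbb' ignored (set empty)
after full input: {}  (accept=1 not in)

Answer: REJECT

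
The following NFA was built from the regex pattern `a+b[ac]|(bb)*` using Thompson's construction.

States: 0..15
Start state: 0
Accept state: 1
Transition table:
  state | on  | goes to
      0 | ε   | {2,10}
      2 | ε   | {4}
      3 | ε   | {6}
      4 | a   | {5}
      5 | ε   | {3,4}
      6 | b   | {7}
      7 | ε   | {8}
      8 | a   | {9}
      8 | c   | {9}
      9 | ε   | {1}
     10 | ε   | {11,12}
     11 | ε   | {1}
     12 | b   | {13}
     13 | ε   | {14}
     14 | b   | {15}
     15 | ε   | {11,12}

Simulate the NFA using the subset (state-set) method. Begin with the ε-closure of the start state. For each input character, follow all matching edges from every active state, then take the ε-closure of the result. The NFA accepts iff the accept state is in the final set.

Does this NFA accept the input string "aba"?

Answer: ACCEPT

Derivation:
initial (ε-close {0}): {0,1,2,4,10,11,12}
'a' @ 1: {3,4,5,6}
'b' @ 2: {7,8}
'a' @ 3: {1,9}  ✓accept
end set {1,9} — state 1 in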